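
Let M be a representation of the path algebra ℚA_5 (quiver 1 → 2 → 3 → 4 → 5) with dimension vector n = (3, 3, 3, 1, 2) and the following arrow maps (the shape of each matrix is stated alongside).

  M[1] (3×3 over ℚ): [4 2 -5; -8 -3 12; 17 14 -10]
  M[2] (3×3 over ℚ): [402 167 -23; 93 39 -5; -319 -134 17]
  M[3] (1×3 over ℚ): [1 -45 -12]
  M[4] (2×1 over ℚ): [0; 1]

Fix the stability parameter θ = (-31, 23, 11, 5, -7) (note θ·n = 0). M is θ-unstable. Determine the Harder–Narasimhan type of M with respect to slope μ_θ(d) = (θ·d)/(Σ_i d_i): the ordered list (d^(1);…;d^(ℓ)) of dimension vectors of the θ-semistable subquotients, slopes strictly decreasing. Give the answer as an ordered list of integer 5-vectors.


Via rank(M_{q-1}∘⋯∘M_p): M ≅ I[1,3]^2, I[1,5], I[5,5].
μ_θ-semistable layers: μ^(1)=17; μ^(2)=8; μ^(3)=-7; μ^(4)=-31

((0, 2, 2, 0, 0); (0, 1, 1, 1, 1); (0, 0, 0, 0, 1); (3, 0, 0, 0, 0))


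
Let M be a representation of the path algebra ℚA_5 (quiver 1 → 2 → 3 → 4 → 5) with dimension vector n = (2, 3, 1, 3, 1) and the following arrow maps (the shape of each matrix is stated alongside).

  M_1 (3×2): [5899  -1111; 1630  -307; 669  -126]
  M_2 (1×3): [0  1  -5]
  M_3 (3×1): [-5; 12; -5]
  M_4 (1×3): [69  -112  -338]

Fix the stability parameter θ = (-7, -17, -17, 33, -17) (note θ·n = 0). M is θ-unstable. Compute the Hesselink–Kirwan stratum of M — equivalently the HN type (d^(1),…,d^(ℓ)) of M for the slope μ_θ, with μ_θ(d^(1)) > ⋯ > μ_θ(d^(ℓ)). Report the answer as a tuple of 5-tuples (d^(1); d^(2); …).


Barcode: M ≅ I[1,2], I[1,5], I[2,2], I[4,4]^2. HN layers by μ_θ (5 steps, strictly decreasing):
  μ^(1)=33; μ^(2)=8; μ^(3)=-12; μ^(4)=-41/3; μ^(5)=-17

((0, 0, 0, 2, 0); (0, 0, 0, 1, 1); (1, 1, 0, 0, 0); (1, 1, 1, 0, 0); (0, 1, 0, 0, 0))


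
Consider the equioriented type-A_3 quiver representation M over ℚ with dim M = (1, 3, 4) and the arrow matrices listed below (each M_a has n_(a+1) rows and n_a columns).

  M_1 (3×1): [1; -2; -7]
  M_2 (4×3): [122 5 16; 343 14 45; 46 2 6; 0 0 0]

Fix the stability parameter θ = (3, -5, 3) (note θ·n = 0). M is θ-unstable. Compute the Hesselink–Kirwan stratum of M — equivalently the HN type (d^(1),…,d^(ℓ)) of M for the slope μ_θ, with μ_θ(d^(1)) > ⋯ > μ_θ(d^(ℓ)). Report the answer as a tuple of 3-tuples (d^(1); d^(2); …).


Interval decomposition of M: I[1,2], I[2,3]^2, I[3,3]^2.
HN type (ℓ=3): μ^(1)=3; μ^(2)=-1; μ^(3)=-5

((0, 0, 4); (1, 1, 0); (0, 2, 0))


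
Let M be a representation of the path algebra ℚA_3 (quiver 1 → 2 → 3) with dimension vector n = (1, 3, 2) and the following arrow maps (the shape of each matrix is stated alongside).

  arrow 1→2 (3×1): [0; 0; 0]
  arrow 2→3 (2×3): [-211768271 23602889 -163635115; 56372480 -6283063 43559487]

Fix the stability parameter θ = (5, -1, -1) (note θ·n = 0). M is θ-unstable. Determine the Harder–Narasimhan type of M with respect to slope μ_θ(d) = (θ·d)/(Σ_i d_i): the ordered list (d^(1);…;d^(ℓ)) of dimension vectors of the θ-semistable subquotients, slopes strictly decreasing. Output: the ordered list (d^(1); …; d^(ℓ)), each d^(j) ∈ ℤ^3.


Interval decomposition of M: I[1,1], I[2,2], I[2,3]^2.
HN type (ℓ=2): μ^(1)=5; μ^(2)=-1

((1, 0, 0); (0, 3, 2))


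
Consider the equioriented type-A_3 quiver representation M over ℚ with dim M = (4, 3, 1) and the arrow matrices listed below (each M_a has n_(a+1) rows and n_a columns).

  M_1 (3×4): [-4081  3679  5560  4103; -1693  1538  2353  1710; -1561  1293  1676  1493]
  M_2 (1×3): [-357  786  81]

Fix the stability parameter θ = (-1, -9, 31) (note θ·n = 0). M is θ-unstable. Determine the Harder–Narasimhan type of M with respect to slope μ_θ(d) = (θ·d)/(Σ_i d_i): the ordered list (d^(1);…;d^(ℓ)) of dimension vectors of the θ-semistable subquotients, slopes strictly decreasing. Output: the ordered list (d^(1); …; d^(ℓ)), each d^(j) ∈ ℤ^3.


Barcode: M ≅ I[1,1], I[1,2]^2, I[1,3]. HN layers by μ_θ (3 steps, strictly decreasing):
  μ^(1)=31; μ^(2)=-1; μ^(3)=-5

((0, 0, 1); (1, 0, 0); (3, 3, 0))


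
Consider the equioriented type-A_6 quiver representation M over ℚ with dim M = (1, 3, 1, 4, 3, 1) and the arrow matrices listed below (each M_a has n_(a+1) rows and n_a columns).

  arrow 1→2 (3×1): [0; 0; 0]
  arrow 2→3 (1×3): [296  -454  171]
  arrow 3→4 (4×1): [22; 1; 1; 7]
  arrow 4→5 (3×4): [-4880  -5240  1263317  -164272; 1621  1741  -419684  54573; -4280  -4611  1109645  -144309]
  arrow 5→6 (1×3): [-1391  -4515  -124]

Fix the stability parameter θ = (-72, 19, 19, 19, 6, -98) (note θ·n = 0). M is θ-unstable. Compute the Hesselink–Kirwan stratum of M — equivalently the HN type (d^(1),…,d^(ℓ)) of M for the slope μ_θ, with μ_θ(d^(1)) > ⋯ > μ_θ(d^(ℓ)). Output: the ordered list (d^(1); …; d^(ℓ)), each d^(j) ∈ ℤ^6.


Barcode: M ≅ I[1,1], I[2,2]^2, I[2,6], I[4,4], I[4,5]^2. HN layers by μ_θ (4 steps, strictly decreasing):
  μ^(1)=19; μ^(2)=25/2; μ^(3)=-7; μ^(4)=-72

((0, 2, 0, 1, 0, 0); (0, 0, 0, 2, 2, 0); (0, 1, 1, 1, 1, 1); (1, 0, 0, 0, 0, 0))


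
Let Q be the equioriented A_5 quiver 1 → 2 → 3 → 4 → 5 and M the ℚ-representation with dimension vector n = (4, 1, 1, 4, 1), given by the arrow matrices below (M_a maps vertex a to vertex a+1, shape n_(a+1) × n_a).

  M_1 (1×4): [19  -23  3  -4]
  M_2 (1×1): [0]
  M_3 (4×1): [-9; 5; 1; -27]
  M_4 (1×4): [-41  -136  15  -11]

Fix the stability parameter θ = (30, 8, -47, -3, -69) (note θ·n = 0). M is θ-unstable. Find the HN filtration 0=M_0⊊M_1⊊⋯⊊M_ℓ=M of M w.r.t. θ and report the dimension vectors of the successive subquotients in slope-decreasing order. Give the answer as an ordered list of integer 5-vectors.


Via rank(M_{q-1}∘⋯∘M_p): M ≅ I[1,1]^3, I[1,2], I[3,5], I[4,4]^3.
μ_θ-semistable layers: μ^(1)=30; μ^(2)=19; μ^(3)=-3; μ^(4)=-36; μ^(5)=-47

((3, 0, 0, 0, 0); (1, 1, 0, 0, 0); (0, 0, 0, 3, 0); (0, 0, 0, 1, 1); (0, 0, 1, 0, 0))


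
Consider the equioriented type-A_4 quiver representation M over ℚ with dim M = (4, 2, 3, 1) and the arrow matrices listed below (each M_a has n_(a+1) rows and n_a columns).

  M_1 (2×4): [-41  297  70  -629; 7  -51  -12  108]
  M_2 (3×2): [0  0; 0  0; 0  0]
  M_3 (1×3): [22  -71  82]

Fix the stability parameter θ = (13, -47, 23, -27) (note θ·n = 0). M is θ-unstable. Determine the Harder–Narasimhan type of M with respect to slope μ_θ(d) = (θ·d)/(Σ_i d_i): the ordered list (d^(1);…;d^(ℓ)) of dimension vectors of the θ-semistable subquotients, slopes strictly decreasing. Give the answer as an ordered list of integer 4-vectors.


Barcode: M ≅ I[1,1]^2, I[1,2]^2, I[3,3]^2, I[3,4]. HN layers by μ_θ (4 steps, strictly decreasing):
  μ^(1)=23; μ^(2)=13; μ^(3)=-2; μ^(4)=-17

((0, 0, 2, 0); (2, 0, 0, 0); (0, 0, 1, 1); (2, 2, 0, 0))


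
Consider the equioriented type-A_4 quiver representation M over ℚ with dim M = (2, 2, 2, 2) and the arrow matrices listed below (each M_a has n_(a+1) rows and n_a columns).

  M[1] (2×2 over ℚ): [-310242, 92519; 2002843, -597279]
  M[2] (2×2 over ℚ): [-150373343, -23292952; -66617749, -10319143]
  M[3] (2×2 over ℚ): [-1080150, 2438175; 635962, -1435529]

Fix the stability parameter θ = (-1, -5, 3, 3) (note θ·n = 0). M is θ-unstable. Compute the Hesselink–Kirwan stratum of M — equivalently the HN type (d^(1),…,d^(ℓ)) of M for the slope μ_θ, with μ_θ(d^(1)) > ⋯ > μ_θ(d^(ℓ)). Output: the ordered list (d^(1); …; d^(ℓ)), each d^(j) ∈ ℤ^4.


Barcode: M ≅ I[1,3], I[1,4], I[4,4]. HN layers by μ_θ (2 steps, strictly decreasing):
  μ^(1)=3; μ^(2)=-3

((0, 0, 2, 2); (2, 2, 0, 0))


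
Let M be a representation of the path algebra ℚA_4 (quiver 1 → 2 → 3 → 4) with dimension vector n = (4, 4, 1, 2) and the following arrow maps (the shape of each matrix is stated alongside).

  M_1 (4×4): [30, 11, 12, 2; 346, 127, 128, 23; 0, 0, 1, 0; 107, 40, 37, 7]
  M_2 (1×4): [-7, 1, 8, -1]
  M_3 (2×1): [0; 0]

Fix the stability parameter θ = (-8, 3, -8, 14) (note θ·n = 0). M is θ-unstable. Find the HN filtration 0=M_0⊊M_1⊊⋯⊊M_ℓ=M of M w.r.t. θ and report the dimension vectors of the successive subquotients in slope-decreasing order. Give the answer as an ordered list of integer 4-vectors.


Via rank(M_{q-1}∘⋯∘M_p): M ≅ I[1,2]^3, I[1,3], I[4,4]^2.
μ_θ-semistable layers: μ^(1)=14; μ^(2)=3; μ^(3)=-5/2; μ^(4)=-8

((0, 0, 0, 2); (0, 3, 0, 0); (0, 1, 1, 0); (4, 0, 0, 0))


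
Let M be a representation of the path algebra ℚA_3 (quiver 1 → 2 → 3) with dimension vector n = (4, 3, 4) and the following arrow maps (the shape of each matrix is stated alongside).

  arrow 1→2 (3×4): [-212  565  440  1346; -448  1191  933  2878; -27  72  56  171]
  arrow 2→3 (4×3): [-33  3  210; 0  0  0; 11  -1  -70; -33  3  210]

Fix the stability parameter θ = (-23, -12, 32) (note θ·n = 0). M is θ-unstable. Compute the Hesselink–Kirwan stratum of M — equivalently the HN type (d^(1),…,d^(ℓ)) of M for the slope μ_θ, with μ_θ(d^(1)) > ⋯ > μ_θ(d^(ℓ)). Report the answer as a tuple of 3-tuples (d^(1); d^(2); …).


Interval decomposition of M: I[1,1], I[1,2]^2, I[1,3], I[3,3]^3.
HN type (ℓ=3): μ^(1)=32; μ^(2)=-12; μ^(3)=-23

((0, 0, 4); (0, 3, 0); (4, 0, 0))


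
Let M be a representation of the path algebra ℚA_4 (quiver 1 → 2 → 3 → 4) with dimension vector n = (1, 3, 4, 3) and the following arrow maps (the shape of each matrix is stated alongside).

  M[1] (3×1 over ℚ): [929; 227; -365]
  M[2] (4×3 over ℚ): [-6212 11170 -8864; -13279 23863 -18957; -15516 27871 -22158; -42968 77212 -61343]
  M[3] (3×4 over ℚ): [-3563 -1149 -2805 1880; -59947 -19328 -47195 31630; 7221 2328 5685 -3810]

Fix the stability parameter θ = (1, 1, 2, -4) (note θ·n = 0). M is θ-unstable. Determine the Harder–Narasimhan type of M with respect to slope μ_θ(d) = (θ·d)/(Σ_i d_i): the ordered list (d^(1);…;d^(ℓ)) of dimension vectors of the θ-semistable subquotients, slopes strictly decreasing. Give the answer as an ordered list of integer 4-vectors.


Via rank(M_{q-1}∘⋯∘M_p): M ≅ I[1,4], I[2,3], I[2,4], I[3,3], I[4,4].
μ_θ-semistable layers: μ^(1)=2; μ^(2)=1; μ^(3)=0; μ^(4)=-1/3; μ^(5)=-4

((0, 0, 2, 0); (0, 1, 0, 0); (1, 1, 1, 1); (0, 1, 1, 1); (0, 0, 0, 1))


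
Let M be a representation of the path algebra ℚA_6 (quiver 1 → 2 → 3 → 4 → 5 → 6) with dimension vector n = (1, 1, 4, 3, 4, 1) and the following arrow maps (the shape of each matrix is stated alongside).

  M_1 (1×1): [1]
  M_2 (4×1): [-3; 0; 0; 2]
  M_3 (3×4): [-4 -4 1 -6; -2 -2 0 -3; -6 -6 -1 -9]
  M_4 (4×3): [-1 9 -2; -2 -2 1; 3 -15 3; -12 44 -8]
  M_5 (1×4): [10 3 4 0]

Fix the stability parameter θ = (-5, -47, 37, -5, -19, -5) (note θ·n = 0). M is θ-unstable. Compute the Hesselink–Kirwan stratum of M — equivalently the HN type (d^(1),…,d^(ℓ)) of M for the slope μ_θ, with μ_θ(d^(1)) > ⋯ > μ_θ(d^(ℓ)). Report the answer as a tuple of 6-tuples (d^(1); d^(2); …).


Barcode: M ≅ I[1,3], I[3,3], I[3,4], I[3,6], I[4,5], I[5,5]^2. HN layers by μ_θ (6 steps, strictly decreasing):
  μ^(1)=37; μ^(2)=16; μ^(3)=2; μ^(4)=-12; μ^(5)=-19; μ^(6)=-26

((0, 0, 2, 0, 0, 0); (0, 0, 1, 1, 0, 0); (0, 0, 1, 1, 1, 1); (0, 0, 0, 1, 1, 0); (0, 0, 0, 0, 2, 0); (1, 1, 0, 0, 0, 0))


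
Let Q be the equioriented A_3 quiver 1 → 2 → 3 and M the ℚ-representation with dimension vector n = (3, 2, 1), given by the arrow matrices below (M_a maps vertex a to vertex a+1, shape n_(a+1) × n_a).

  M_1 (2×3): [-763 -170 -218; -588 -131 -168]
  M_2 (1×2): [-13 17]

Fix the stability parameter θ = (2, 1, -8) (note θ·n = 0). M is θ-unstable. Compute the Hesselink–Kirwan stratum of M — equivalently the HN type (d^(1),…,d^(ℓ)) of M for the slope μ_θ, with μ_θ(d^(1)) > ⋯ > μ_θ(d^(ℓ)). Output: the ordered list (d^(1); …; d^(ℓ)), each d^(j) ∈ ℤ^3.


Interval decomposition of M: I[1,1], I[1,2], I[1,3].
HN type (ℓ=3): μ^(1)=2; μ^(2)=3/2; μ^(3)=-5/3

((1, 0, 0); (1, 1, 0); (1, 1, 1))


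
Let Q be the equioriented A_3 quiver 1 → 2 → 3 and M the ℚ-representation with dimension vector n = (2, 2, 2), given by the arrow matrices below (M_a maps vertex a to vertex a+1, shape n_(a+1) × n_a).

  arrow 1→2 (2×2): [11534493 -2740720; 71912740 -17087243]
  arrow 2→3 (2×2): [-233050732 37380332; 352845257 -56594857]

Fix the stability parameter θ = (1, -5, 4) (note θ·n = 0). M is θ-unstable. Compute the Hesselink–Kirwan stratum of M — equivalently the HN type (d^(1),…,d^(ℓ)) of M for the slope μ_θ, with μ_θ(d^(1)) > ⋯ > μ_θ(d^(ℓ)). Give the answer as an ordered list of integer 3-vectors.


Interval decomposition of M: I[1,2], I[1,3], I[3,3].
HN type (ℓ=2): μ^(1)=4; μ^(2)=-2

((0, 0, 2); (2, 2, 0))


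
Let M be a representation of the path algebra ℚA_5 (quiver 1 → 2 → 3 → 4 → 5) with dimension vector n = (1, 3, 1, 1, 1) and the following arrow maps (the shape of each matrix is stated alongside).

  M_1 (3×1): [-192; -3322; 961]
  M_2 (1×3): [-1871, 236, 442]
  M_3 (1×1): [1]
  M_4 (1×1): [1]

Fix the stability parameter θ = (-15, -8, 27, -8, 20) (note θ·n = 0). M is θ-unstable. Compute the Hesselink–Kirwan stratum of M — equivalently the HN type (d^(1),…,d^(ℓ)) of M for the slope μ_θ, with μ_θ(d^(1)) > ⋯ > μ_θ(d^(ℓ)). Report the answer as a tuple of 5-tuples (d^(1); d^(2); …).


Via rank(M_{q-1}∘⋯∘M_p): M ≅ I[1,5], I[2,2]^2.
μ_θ-semistable layers: μ^(1)=20; μ^(2)=19/2; μ^(3)=-8; μ^(4)=-15

((0, 0, 0, 0, 1); (0, 0, 1, 1, 0); (0, 3, 0, 0, 0); (1, 0, 0, 0, 0))


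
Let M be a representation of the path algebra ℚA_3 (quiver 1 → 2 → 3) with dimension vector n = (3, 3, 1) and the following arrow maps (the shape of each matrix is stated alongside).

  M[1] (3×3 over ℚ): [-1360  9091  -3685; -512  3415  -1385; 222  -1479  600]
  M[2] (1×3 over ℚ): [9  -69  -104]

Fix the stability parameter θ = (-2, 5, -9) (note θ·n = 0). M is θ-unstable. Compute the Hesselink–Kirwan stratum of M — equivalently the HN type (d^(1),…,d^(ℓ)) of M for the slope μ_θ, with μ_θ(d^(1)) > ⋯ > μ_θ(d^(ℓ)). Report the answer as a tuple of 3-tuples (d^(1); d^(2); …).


Via rank(M_{q-1}∘⋯∘M_p): M ≅ I[1,1], I[1,2]^2, I[2,3].
μ_θ-semistable layers: μ^(1)=5; μ^(2)=-2

((0, 2, 0); (3, 1, 1))


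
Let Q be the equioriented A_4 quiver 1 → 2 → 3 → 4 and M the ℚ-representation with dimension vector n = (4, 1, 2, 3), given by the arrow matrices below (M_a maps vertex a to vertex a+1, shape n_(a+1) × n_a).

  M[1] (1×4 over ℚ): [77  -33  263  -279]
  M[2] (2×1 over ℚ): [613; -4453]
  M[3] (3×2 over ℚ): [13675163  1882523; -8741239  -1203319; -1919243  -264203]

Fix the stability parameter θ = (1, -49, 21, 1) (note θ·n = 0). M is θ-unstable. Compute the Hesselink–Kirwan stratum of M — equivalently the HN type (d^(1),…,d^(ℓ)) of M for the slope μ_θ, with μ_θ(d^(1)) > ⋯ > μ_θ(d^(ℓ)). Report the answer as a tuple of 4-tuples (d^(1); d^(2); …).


Interval decomposition of M: I[1,1]^3, I[1,3], I[3,4], I[4,4]^2.
HN type (ℓ=4): μ^(1)=21; μ^(2)=11; μ^(3)=1; μ^(4)=-24

((0, 0, 1, 0); (0, 0, 1, 1); (3, 0, 0, 2); (1, 1, 0, 0))


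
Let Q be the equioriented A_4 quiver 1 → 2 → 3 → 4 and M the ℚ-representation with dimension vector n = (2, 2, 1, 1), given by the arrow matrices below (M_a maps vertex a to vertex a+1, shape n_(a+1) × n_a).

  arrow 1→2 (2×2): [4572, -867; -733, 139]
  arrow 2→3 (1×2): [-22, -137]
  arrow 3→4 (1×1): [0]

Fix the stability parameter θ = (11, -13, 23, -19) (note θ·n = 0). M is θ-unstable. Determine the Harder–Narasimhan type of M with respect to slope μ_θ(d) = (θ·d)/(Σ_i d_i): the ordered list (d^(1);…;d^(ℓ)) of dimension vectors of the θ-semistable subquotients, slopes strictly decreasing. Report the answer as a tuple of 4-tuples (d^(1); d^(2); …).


Barcode: M ≅ I[1,2], I[1,3], I[4,4]. HN layers by μ_θ (3 steps, strictly decreasing):
  μ^(1)=23; μ^(2)=-1; μ^(3)=-19

((0, 0, 1, 0); (2, 2, 0, 0); (0, 0, 0, 1))


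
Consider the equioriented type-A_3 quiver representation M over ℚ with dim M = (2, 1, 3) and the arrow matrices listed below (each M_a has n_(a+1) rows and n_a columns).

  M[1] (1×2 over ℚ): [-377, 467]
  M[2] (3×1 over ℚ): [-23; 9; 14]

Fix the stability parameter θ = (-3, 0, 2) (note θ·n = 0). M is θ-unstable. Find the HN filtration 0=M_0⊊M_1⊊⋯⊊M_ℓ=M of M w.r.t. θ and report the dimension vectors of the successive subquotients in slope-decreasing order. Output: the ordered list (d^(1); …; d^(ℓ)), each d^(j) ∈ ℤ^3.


Interval decomposition of M: I[1,1], I[1,3], I[3,3]^2.
HN type (ℓ=3): μ^(1)=2; μ^(2)=0; μ^(3)=-3

((0, 0, 3); (0, 1, 0); (2, 0, 0))


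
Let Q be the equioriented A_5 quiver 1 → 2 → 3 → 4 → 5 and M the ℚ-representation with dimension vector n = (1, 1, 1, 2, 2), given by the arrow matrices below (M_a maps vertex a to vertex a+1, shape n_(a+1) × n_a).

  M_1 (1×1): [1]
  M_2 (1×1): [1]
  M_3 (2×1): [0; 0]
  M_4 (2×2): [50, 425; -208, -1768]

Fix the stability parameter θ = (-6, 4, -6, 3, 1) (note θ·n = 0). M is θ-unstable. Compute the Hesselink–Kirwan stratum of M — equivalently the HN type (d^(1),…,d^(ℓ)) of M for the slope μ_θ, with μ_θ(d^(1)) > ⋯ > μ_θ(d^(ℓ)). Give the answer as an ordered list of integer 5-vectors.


Interval decomposition of M: I[1,3], I[4,4], I[4,5], I[5,5].
HN type (ℓ=5): μ^(1)=3; μ^(2)=2; μ^(3)=1; μ^(4)=-1; μ^(5)=-6

((0, 0, 0, 1, 0); (0, 0, 0, 1, 1); (0, 0, 0, 0, 1); (0, 1, 1, 0, 0); (1, 0, 0, 0, 0))


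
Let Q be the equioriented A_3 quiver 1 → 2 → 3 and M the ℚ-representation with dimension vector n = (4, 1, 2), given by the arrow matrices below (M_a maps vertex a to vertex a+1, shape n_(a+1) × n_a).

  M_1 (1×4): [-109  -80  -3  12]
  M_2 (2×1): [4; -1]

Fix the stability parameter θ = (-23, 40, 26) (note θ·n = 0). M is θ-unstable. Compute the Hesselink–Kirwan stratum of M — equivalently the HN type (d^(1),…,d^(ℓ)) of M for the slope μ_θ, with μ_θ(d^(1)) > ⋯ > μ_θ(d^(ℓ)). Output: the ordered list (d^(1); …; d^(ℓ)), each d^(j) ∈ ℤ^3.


Via rank(M_{q-1}∘⋯∘M_p): M ≅ I[1,1]^3, I[1,3], I[3,3].
μ_θ-semistable layers: μ^(1)=33; μ^(2)=26; μ^(3)=-23

((0, 1, 1); (0, 0, 1); (4, 0, 0))


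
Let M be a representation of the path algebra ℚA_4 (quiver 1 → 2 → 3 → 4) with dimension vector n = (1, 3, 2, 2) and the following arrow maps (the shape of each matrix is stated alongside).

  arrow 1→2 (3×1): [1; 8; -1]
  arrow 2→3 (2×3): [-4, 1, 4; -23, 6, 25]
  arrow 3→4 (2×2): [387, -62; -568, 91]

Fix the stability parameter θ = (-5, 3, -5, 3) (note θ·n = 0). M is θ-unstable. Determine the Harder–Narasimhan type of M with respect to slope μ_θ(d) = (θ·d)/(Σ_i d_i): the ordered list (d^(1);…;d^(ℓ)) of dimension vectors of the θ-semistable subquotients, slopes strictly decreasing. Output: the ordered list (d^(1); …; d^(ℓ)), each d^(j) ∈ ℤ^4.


Barcode: M ≅ I[1,2], I[2,4]^2. HN layers by μ_θ (3 steps, strictly decreasing):
  μ^(1)=3; μ^(2)=-1; μ^(3)=-5

((0, 1, 0, 2); (0, 2, 2, 0); (1, 0, 0, 0))


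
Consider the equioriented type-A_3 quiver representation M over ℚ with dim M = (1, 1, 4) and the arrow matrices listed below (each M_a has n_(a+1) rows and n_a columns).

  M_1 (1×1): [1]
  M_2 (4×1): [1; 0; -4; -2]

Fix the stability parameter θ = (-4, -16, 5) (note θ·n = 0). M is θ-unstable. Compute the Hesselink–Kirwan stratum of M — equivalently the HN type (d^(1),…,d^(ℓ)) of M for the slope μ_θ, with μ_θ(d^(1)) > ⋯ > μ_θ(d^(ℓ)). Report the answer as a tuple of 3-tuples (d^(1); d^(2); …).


Interval decomposition of M: I[1,3], I[3,3]^3.
HN type (ℓ=2): μ^(1)=5; μ^(2)=-10

((0, 0, 4); (1, 1, 0))


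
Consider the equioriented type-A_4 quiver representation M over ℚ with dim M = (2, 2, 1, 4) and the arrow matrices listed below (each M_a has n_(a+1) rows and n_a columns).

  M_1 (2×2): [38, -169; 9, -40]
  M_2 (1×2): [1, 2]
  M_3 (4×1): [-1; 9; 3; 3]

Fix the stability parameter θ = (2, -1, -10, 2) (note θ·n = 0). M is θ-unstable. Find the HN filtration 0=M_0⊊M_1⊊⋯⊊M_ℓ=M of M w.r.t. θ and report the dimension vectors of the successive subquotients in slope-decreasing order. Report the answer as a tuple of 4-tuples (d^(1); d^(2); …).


Via rank(M_{q-1}∘⋯∘M_p): M ≅ I[1,2], I[1,4], I[4,4]^3.
μ_θ-semistable layers: μ^(1)=2; μ^(2)=1/2; μ^(3)=-3

((0, 0, 0, 4); (1, 1, 0, 0); (1, 1, 1, 0))


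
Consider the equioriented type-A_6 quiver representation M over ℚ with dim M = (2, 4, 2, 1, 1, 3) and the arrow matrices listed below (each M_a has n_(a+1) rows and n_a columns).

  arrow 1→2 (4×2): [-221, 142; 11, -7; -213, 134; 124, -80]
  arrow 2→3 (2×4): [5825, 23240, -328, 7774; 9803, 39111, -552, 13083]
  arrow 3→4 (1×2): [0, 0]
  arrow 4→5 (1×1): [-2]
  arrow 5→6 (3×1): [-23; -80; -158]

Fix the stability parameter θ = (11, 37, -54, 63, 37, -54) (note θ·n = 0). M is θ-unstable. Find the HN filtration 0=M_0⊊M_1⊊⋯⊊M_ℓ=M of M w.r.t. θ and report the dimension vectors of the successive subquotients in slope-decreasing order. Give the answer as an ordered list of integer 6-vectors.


Via rank(M_{q-1}∘⋯∘M_p): M ≅ I[1,3]^2, I[2,2]^2, I[4,6], I[6,6]^2.
μ_θ-semistable layers: μ^(1)=37; μ^(2)=46/3; μ^(3)=-2; μ^(4)=-54

((0, 2, 0, 0, 0, 0); (0, 0, 0, 1, 1, 1); (2, 2, 2, 0, 0, 0); (0, 0, 0, 0, 0, 2))


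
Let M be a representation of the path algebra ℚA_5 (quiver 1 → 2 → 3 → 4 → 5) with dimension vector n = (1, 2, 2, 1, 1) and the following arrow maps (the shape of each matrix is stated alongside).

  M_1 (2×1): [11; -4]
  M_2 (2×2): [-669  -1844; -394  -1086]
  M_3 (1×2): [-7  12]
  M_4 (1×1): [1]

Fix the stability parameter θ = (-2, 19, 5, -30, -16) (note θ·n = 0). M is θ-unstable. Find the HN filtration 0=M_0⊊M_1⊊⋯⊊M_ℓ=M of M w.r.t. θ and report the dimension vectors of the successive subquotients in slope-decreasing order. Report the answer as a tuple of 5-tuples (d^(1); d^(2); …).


Interval decomposition of M: I[1,5], I[2,3].
HN type (ℓ=2): μ^(1)=12; μ^(2)=-24/5

((0, 1, 1, 0, 0); (1, 1, 1, 1, 1))


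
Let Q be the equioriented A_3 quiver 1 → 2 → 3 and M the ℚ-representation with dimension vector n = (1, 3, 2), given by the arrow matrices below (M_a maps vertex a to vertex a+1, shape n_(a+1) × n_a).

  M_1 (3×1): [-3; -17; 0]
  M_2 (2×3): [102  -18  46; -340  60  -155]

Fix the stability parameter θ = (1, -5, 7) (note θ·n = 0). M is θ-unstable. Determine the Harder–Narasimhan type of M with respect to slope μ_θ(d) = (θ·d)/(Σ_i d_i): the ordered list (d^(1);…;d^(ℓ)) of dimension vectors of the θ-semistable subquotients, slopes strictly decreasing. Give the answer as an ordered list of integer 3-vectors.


Via rank(M_{q-1}∘⋯∘M_p): M ≅ I[1,2], I[2,3]^2.
μ_θ-semistable layers: μ^(1)=7; μ^(2)=-2; μ^(3)=-5

((0, 0, 2); (1, 1, 0); (0, 2, 0))


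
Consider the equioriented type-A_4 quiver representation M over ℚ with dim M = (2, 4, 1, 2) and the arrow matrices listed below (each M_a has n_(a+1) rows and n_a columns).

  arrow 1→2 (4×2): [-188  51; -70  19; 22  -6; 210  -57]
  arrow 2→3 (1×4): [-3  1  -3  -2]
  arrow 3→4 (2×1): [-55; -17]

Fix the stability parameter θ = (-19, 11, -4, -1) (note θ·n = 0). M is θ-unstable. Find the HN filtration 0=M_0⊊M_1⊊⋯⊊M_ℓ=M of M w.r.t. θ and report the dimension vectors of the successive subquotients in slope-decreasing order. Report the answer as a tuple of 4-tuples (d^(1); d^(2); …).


Via rank(M_{q-1}∘⋯∘M_p): M ≅ I[1,2], I[1,4], I[2,2]^2, I[4,4].
μ_θ-semistable layers: μ^(1)=11; μ^(2)=2; μ^(3)=-1; μ^(4)=-19

((0, 3, 0, 0); (0, 1, 1, 1); (0, 0, 0, 1); (2, 0, 0, 0))


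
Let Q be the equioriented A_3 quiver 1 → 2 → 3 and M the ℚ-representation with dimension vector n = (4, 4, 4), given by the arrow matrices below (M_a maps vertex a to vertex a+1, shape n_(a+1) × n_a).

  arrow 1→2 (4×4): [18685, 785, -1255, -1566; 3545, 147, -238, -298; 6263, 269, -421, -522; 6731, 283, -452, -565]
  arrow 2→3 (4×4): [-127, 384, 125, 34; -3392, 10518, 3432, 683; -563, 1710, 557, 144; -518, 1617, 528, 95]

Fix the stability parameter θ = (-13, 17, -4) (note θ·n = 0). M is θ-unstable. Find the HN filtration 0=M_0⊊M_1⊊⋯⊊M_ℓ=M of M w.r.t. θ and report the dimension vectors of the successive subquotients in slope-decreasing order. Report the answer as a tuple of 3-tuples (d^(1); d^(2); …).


Barcode: M ≅ I[1,2], I[1,3]^3, I[3,3]. HN layers by μ_θ (4 steps, strictly decreasing):
  μ^(1)=17; μ^(2)=13/2; μ^(3)=-4; μ^(4)=-13

((0, 1, 0); (0, 3, 3); (0, 0, 1); (4, 0, 0))


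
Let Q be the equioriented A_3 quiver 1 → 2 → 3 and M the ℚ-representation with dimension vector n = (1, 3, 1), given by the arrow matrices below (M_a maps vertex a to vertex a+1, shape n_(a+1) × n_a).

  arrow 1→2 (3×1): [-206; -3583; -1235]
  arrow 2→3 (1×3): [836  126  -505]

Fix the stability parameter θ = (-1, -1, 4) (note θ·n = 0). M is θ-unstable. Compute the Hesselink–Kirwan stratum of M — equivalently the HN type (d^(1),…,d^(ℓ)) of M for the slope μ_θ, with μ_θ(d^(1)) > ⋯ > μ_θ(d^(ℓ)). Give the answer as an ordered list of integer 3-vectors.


Barcode: M ≅ I[1,3], I[2,2]^2. HN layers by μ_θ (2 steps, strictly decreasing):
  μ^(1)=4; μ^(2)=-1

((0, 0, 1); (1, 3, 0))


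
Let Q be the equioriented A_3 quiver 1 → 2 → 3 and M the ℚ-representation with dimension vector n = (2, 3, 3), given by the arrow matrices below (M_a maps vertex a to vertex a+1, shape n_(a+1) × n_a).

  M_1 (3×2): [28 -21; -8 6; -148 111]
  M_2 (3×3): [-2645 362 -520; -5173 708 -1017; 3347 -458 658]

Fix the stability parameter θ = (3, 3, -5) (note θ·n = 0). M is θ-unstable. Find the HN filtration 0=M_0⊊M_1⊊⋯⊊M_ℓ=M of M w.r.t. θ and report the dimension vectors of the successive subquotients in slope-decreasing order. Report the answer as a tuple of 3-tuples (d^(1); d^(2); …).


Barcode: M ≅ I[1,1], I[1,3], I[2,2], I[2,3], I[3,3]. HN layers by μ_θ (4 steps, strictly decreasing):
  μ^(1)=3; μ^(2)=1/3; μ^(3)=-1; μ^(4)=-5

((1, 1, 0); (1, 1, 1); (0, 1, 1); (0, 0, 1))


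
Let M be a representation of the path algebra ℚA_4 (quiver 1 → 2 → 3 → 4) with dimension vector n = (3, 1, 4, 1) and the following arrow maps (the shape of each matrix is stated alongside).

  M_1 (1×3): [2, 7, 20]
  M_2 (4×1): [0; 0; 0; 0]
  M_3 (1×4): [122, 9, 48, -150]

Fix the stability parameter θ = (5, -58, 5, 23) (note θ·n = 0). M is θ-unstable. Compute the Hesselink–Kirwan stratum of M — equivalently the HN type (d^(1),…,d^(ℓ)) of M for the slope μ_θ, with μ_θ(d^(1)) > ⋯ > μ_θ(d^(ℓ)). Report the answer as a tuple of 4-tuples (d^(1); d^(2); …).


Barcode: M ≅ I[1,1]^2, I[1,2], I[3,3]^3, I[3,4]. HN layers by μ_θ (3 steps, strictly decreasing):
  μ^(1)=23; μ^(2)=5; μ^(3)=-53/2

((0, 0, 0, 1); (2, 0, 4, 0); (1, 1, 0, 0))


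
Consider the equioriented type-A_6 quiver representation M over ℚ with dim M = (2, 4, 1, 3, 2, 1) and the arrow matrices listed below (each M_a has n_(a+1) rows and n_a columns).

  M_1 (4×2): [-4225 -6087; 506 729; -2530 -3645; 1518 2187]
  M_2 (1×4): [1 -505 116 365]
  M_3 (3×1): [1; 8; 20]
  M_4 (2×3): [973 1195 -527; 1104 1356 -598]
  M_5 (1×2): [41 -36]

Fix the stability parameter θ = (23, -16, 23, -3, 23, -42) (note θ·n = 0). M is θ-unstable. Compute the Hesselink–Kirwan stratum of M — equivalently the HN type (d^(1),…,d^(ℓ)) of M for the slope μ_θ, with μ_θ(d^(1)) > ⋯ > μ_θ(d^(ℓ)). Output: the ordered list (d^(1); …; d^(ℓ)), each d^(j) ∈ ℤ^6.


Barcode: M ≅ I[1,2], I[1,6], I[2,2]^2, I[4,4], I[4,5]. HN layers by μ_θ (5 steps, strictly decreasing):
  μ^(1)=23; μ^(2)=7/2; μ^(3)=4/3; μ^(4)=-3; μ^(5)=-16

((0, 0, 0, 0, 1, 0); (1, 1, 0, 0, 0, 0); (1, 1, 1, 1, 1, 1); (0, 0, 0, 2, 0, 0); (0, 2, 0, 0, 0, 0))


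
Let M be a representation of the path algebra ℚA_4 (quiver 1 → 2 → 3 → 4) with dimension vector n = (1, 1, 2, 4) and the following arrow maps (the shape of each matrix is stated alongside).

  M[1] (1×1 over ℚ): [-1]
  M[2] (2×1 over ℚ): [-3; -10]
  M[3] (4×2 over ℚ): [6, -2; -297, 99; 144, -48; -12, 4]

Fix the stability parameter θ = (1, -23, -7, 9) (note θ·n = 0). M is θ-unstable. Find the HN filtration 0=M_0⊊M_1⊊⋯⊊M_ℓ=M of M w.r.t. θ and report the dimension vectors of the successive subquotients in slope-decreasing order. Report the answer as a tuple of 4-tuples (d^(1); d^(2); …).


Interval decomposition of M: I[1,4], I[3,3], I[4,4]^3.
HN type (ℓ=3): μ^(1)=9; μ^(2)=-7; μ^(3)=-11

((0, 0, 0, 4); (0, 0, 2, 0); (1, 1, 0, 0))


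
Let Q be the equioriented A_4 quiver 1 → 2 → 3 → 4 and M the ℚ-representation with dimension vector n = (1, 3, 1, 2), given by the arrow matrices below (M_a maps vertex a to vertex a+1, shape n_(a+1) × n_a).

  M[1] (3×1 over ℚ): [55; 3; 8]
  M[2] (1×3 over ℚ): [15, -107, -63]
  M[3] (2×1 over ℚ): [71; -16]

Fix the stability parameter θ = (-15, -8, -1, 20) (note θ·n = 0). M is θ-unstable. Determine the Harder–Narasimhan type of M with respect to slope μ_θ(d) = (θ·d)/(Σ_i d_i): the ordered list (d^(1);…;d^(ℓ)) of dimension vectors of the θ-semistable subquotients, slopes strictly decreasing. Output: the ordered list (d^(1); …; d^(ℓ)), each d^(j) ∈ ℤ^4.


Interval decomposition of M: I[1,2], I[2,2], I[2,4], I[4,4].
HN type (ℓ=4): μ^(1)=20; μ^(2)=-1; μ^(3)=-8; μ^(4)=-15

((0, 0, 0, 2); (0, 0, 1, 0); (0, 3, 0, 0); (1, 0, 0, 0))


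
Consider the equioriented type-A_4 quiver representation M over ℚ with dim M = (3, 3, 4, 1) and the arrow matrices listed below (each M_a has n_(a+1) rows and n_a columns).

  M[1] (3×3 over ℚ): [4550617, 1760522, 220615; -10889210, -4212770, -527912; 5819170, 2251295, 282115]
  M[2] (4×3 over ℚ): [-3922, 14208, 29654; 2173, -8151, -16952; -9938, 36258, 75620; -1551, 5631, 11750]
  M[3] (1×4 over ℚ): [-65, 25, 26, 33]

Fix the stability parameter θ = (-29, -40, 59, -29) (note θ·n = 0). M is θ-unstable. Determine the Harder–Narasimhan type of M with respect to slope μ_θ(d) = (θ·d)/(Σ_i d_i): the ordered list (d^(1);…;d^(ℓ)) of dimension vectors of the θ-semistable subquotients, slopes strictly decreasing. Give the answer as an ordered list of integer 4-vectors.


Interval decomposition of M: I[1,1], I[1,3], I[1,4], I[2,2], I[3,3]^2.
HN type (ℓ=5): μ^(1)=59; μ^(2)=15; μ^(3)=-29; μ^(4)=-69/2; μ^(5)=-40

((0, 0, 3, 0); (0, 0, 1, 1); (1, 0, 0, 0); (2, 2, 0, 0); (0, 1, 0, 0))


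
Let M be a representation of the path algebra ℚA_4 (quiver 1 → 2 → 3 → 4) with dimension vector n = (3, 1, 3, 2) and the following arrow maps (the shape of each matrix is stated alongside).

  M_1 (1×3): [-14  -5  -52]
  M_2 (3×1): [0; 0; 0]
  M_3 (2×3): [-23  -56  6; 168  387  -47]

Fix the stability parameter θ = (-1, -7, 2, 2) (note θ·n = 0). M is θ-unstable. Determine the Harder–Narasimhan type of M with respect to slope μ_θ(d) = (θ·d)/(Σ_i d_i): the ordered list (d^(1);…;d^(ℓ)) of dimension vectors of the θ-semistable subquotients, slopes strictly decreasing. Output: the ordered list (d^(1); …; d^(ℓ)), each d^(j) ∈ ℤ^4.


Interval decomposition of M: I[1,1]^2, I[1,2], I[3,3], I[3,4]^2.
HN type (ℓ=3): μ^(1)=2; μ^(2)=-1; μ^(3)=-4

((0, 0, 3, 2); (2, 0, 0, 0); (1, 1, 0, 0))


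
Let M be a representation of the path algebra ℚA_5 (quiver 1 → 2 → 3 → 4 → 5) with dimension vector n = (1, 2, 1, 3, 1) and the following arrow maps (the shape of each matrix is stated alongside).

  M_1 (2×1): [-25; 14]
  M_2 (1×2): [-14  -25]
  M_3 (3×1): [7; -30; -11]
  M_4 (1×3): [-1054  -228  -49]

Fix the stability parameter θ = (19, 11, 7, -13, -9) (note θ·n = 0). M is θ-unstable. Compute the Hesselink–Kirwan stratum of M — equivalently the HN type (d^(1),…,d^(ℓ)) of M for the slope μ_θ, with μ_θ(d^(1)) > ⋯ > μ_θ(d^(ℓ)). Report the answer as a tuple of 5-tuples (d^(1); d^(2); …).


Via rank(M_{q-1}∘⋯∘M_p): M ≅ I[1,2], I[2,5], I[4,4]^2.
μ_θ-semistable layers: μ^(1)=15; μ^(2)=-1; μ^(3)=-13

((1, 1, 0, 0, 0); (0, 1, 1, 1, 1); (0, 0, 0, 2, 0))


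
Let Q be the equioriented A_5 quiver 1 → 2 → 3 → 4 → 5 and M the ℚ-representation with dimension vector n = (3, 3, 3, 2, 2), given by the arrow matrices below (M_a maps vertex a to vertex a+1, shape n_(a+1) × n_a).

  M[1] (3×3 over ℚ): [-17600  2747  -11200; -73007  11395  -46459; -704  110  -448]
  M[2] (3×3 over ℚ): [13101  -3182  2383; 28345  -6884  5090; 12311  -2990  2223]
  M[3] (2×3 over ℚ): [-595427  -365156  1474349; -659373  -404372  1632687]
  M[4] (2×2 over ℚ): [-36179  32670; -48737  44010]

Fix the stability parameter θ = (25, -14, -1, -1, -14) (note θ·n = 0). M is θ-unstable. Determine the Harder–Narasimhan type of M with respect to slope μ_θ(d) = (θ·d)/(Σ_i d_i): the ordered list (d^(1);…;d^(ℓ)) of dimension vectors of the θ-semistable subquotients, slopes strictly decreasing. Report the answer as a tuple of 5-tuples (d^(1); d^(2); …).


Barcode: M ≅ I[1,1], I[1,4], I[1,5], I[2,2], I[3,3], I[5,5]. HN layers by μ_θ (4 steps, strictly decreasing):
  μ^(1)=25; μ^(2)=9/4; μ^(3)=-1; μ^(4)=-14

((1, 0, 0, 0, 0); (1, 1, 1, 1, 0); (1, 1, 2, 1, 1); (0, 1, 0, 0, 1))


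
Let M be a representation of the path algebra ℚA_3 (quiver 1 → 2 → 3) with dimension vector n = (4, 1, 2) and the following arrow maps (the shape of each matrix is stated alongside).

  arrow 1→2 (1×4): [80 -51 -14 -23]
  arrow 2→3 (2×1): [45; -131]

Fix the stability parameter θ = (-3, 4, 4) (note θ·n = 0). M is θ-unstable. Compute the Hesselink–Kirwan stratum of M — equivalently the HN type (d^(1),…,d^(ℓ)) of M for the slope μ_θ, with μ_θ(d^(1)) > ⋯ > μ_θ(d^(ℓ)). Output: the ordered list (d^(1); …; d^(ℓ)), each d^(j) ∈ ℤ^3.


Barcode: M ≅ I[1,1]^3, I[1,3], I[3,3]. HN layers by μ_θ (2 steps, strictly decreasing):
  μ^(1)=4; μ^(2)=-3

((0, 1, 2); (4, 0, 0))


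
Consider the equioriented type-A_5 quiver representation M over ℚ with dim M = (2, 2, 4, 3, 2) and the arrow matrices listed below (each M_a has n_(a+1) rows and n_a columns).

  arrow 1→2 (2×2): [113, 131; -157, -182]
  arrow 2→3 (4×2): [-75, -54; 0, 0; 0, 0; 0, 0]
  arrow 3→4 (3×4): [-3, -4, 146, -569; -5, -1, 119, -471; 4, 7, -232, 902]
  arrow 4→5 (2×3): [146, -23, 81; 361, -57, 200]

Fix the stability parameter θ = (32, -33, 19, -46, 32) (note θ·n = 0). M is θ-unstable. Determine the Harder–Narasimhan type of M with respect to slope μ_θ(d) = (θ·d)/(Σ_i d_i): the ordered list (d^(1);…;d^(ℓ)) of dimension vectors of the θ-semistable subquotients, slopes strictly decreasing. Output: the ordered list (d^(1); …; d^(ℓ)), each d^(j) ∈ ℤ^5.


Via rank(M_{q-1}∘⋯∘M_p): M ≅ I[1,2], I[1,5], I[3,3], I[3,4], I[3,5].
μ_θ-semistable layers: μ^(1)=32; μ^(2)=19; μ^(3)=-1/2; μ^(4)=-7; μ^(5)=-27/2

((0, 0, 0, 0, 2); (0, 0, 1, 0, 0); (1, 1, 0, 0, 0); (1, 1, 1, 1, 0); (0, 0, 2, 2, 0))


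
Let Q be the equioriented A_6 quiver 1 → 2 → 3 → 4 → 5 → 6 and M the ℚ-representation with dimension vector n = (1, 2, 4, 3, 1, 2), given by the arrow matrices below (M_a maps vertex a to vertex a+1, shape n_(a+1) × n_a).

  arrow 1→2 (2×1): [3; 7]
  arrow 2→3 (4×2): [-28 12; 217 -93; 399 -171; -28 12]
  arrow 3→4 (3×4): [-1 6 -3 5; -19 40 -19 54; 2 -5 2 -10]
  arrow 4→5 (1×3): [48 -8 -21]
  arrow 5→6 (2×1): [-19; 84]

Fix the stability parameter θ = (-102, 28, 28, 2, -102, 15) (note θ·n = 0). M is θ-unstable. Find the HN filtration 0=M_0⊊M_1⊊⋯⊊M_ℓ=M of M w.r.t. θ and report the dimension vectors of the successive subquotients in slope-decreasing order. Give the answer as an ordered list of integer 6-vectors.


Barcode: M ≅ I[1,2], I[2,6], I[3,3], I[3,4]^2, I[6,6]. HN layers by μ_θ (4 steps, strictly decreasing):
  μ^(1)=28; μ^(2)=15; μ^(3)=-11; μ^(4)=-102

((0, 1, 1, 0, 0, 0); (0, 0, 2, 2, 0, 2); (0, 1, 1, 1, 1, 0); (1, 0, 0, 0, 0, 0))


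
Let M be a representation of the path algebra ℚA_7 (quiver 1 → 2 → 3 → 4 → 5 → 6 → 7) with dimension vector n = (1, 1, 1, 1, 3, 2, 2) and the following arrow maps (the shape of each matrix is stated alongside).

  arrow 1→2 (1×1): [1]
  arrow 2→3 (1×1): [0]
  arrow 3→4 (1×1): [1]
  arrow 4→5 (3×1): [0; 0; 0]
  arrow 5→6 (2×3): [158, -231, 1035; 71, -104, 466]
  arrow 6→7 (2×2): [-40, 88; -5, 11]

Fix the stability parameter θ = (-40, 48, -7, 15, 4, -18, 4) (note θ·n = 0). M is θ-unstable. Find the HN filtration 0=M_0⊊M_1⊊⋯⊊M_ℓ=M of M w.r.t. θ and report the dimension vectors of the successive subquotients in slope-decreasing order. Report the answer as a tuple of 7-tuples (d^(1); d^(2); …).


Barcode: M ≅ I[1,2], I[3,4], I[5,5], I[5,6], I[5,7], I[7,7]. HN layers by μ_θ (5 steps, strictly decreasing):
  μ^(1)=48; μ^(2)=15; μ^(3)=4; μ^(4)=-7; μ^(5)=-40

((0, 1, 0, 0, 0, 0, 0); (0, 0, 0, 1, 0, 0, 0); (0, 0, 0, 0, 1, 0, 2); (0, 0, 1, 0, 2, 2, 0); (1, 0, 0, 0, 0, 0, 0))


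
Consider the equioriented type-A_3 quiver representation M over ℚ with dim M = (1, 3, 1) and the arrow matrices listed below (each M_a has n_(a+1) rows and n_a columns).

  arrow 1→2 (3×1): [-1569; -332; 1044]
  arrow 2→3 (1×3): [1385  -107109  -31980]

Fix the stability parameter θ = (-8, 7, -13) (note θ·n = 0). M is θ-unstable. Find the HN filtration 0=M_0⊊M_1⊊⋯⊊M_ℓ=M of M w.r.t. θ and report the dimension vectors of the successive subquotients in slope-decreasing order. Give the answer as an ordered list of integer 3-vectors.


Via rank(M_{q-1}∘⋯∘M_p): M ≅ I[1,3], I[2,2]^2.
μ_θ-semistable layers: μ^(1)=7; μ^(2)=-3; μ^(3)=-8

((0, 2, 0); (0, 1, 1); (1, 0, 0))


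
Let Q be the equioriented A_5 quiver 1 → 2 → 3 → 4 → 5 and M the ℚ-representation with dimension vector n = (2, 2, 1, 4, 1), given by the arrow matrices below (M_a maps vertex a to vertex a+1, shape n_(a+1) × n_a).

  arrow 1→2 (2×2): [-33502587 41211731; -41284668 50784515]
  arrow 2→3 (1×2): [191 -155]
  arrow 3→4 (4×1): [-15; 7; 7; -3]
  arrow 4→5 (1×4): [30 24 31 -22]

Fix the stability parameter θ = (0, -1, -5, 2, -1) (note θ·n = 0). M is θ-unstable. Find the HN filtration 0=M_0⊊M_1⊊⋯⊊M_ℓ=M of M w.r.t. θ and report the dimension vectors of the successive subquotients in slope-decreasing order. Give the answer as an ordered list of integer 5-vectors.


Interval decomposition of M: I[1,2], I[1,5], I[4,4]^3.
HN type (ℓ=4): μ^(1)=2; μ^(2)=1/2; μ^(3)=-1/2; μ^(4)=-2

((0, 0, 0, 3, 0); (0, 0, 0, 1, 1); (1, 1, 0, 0, 0); (1, 1, 1, 0, 0))


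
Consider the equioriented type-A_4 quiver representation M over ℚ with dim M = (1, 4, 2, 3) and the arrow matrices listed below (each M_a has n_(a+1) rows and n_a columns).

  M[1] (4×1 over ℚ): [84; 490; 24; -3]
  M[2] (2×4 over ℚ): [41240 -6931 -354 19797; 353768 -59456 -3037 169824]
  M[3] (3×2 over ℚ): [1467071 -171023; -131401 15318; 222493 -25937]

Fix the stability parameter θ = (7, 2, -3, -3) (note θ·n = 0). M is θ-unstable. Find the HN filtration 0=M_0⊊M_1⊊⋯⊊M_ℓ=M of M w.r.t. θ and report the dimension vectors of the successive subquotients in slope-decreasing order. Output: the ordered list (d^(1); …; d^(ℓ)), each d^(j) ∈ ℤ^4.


Interval decomposition of M: I[1,4], I[2,2]^2, I[2,4], I[4,4].
HN type (ℓ=4): μ^(1)=2; μ^(2)=3/4; μ^(3)=-4/3; μ^(4)=-3

((0, 2, 0, 0); (1, 1, 1, 1); (0, 1, 1, 1); (0, 0, 0, 1))


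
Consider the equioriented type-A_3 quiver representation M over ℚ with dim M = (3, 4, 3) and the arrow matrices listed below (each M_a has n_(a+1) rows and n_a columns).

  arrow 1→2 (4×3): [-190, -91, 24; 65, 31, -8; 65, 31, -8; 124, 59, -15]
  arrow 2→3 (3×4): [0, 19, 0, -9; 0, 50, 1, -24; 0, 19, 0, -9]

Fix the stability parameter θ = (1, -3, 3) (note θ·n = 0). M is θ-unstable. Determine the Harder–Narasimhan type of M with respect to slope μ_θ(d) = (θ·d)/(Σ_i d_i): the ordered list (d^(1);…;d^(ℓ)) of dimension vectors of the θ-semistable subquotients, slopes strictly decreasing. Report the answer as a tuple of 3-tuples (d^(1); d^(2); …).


Via rank(M_{q-1}∘⋯∘M_p): M ≅ I[1,2], I[1,3]^2, I[2,2], I[3,3].
μ_θ-semistable layers: μ^(1)=3; μ^(2)=-1; μ^(3)=-3

((0, 0, 3); (3, 3, 0); (0, 1, 0))
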